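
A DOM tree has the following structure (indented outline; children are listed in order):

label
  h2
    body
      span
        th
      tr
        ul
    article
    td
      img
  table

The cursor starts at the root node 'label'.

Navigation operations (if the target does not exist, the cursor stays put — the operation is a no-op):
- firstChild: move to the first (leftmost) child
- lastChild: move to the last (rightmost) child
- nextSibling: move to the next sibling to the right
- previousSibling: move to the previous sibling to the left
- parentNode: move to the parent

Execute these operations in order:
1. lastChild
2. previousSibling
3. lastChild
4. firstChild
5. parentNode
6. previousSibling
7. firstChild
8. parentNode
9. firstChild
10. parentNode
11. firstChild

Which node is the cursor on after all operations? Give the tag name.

After 1 (lastChild): table
After 2 (previousSibling): h2
After 3 (lastChild): td
After 4 (firstChild): img
After 5 (parentNode): td
After 6 (previousSibling): article
After 7 (firstChild): article (no-op, stayed)
After 8 (parentNode): h2
After 9 (firstChild): body
After 10 (parentNode): h2
After 11 (firstChild): body

Answer: body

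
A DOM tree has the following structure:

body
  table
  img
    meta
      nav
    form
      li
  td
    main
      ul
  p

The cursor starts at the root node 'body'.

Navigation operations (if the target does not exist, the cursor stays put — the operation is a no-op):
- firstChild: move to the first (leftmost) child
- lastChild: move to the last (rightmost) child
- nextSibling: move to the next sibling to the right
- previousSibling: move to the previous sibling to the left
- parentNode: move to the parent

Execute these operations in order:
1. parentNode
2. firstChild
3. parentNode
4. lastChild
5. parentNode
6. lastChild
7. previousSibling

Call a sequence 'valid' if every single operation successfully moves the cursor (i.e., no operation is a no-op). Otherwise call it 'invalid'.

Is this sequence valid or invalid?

Answer: invalid

Derivation:
After 1 (parentNode): body (no-op, stayed)
After 2 (firstChild): table
After 3 (parentNode): body
After 4 (lastChild): p
After 5 (parentNode): body
After 6 (lastChild): p
After 7 (previousSibling): td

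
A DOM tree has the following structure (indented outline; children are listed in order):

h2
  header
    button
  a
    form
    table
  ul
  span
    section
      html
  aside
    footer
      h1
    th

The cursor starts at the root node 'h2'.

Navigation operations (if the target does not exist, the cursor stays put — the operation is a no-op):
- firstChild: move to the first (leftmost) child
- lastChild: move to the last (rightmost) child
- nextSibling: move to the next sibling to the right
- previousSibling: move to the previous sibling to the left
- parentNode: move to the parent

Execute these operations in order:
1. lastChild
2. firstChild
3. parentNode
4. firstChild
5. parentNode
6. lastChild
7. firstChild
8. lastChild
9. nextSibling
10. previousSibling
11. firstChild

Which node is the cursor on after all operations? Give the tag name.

Answer: h1

Derivation:
After 1 (lastChild): aside
After 2 (firstChild): footer
After 3 (parentNode): aside
After 4 (firstChild): footer
After 5 (parentNode): aside
After 6 (lastChild): th
After 7 (firstChild): th (no-op, stayed)
After 8 (lastChild): th (no-op, stayed)
After 9 (nextSibling): th (no-op, stayed)
After 10 (previousSibling): footer
After 11 (firstChild): h1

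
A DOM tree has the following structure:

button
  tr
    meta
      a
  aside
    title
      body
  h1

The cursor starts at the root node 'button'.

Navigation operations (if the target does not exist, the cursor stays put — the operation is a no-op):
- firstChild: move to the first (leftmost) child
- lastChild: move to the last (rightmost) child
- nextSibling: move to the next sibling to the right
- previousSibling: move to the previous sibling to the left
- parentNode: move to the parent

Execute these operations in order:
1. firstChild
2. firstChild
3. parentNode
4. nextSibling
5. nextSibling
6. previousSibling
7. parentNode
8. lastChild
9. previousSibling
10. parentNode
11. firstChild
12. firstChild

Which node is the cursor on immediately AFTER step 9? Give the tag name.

Answer: aside

Derivation:
After 1 (firstChild): tr
After 2 (firstChild): meta
After 3 (parentNode): tr
After 4 (nextSibling): aside
After 5 (nextSibling): h1
After 6 (previousSibling): aside
After 7 (parentNode): button
After 8 (lastChild): h1
After 9 (previousSibling): aside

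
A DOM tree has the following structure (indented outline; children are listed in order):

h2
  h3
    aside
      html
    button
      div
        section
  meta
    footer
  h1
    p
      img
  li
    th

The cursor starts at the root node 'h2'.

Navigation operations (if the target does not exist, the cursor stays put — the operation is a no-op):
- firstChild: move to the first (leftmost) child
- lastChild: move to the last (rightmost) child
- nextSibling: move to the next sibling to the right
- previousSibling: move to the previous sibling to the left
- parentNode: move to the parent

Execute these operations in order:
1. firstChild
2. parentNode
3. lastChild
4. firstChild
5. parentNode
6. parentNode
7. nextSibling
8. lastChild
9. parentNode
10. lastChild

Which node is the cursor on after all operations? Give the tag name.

After 1 (firstChild): h3
After 2 (parentNode): h2
After 3 (lastChild): li
After 4 (firstChild): th
After 5 (parentNode): li
After 6 (parentNode): h2
After 7 (nextSibling): h2 (no-op, stayed)
After 8 (lastChild): li
After 9 (parentNode): h2
After 10 (lastChild): li

Answer: li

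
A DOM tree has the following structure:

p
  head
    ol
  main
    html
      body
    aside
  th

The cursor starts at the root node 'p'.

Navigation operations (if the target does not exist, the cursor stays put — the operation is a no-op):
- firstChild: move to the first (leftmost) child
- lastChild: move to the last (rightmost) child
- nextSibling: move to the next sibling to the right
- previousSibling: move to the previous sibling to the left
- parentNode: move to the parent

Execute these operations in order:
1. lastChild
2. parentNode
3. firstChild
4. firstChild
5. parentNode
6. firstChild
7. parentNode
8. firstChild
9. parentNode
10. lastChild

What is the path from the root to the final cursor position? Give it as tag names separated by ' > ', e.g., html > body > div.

Answer: p > head > ol

Derivation:
After 1 (lastChild): th
After 2 (parentNode): p
After 3 (firstChild): head
After 4 (firstChild): ol
After 5 (parentNode): head
After 6 (firstChild): ol
After 7 (parentNode): head
After 8 (firstChild): ol
After 9 (parentNode): head
After 10 (lastChild): ol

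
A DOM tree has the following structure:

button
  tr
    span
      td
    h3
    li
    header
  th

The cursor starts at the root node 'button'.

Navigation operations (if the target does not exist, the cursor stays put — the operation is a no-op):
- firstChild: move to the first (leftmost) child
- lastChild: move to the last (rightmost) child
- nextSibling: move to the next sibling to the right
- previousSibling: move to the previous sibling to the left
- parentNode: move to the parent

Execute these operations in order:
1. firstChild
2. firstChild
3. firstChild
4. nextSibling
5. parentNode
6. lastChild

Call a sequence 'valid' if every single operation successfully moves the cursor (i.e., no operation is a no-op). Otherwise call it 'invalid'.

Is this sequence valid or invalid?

After 1 (firstChild): tr
After 2 (firstChild): span
After 3 (firstChild): td
After 4 (nextSibling): td (no-op, stayed)
After 5 (parentNode): span
After 6 (lastChild): td

Answer: invalid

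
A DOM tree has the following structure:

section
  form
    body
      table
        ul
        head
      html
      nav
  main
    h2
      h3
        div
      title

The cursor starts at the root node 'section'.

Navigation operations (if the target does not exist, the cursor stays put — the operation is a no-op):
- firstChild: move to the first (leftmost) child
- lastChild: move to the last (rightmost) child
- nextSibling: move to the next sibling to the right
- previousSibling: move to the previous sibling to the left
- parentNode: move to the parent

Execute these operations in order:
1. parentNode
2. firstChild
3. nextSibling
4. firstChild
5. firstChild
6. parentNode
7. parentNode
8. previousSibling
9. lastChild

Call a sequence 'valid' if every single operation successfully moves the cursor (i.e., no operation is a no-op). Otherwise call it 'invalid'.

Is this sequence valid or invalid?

After 1 (parentNode): section (no-op, stayed)
After 2 (firstChild): form
After 3 (nextSibling): main
After 4 (firstChild): h2
After 5 (firstChild): h3
After 6 (parentNode): h2
After 7 (parentNode): main
After 8 (previousSibling): form
After 9 (lastChild): body

Answer: invalid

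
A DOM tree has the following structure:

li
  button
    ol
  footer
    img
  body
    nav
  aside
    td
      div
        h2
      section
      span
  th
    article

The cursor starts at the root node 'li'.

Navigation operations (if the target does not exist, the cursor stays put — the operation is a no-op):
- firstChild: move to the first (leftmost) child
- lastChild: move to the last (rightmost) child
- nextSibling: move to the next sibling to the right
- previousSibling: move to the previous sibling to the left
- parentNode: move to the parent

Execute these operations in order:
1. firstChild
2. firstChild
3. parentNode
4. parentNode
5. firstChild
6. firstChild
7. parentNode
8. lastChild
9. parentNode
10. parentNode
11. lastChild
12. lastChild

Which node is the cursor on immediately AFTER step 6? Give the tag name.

Answer: ol

Derivation:
After 1 (firstChild): button
After 2 (firstChild): ol
After 3 (parentNode): button
After 4 (parentNode): li
After 5 (firstChild): button
After 6 (firstChild): ol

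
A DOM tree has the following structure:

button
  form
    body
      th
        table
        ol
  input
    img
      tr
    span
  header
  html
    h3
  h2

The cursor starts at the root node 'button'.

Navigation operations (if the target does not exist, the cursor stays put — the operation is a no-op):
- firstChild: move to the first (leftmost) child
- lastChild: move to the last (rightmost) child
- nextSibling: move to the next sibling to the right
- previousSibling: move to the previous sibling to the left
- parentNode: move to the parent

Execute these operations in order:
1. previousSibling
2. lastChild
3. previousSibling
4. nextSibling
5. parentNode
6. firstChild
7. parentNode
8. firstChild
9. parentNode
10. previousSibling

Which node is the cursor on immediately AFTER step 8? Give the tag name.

Answer: form

Derivation:
After 1 (previousSibling): button (no-op, stayed)
After 2 (lastChild): h2
After 3 (previousSibling): html
After 4 (nextSibling): h2
After 5 (parentNode): button
After 6 (firstChild): form
After 7 (parentNode): button
After 8 (firstChild): form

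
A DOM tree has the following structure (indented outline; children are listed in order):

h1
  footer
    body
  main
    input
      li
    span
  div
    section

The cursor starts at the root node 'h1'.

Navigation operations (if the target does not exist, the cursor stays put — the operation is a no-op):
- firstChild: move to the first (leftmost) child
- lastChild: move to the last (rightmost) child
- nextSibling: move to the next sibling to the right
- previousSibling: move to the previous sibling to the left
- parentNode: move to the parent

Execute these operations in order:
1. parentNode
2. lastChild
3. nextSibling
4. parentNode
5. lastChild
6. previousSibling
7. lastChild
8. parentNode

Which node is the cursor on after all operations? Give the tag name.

Answer: main

Derivation:
After 1 (parentNode): h1 (no-op, stayed)
After 2 (lastChild): div
After 3 (nextSibling): div (no-op, stayed)
After 4 (parentNode): h1
After 5 (lastChild): div
After 6 (previousSibling): main
After 7 (lastChild): span
After 8 (parentNode): main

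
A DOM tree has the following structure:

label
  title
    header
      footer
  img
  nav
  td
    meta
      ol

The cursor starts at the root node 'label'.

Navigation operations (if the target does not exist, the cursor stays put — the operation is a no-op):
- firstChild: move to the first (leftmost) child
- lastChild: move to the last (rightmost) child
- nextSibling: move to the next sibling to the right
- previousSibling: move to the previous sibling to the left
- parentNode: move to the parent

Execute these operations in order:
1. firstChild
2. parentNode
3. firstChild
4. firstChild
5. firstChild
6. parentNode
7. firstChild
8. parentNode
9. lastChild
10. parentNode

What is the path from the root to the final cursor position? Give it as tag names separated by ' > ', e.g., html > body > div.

After 1 (firstChild): title
After 2 (parentNode): label
After 3 (firstChild): title
After 4 (firstChild): header
After 5 (firstChild): footer
After 6 (parentNode): header
After 7 (firstChild): footer
After 8 (parentNode): header
After 9 (lastChild): footer
After 10 (parentNode): header

Answer: label > title > header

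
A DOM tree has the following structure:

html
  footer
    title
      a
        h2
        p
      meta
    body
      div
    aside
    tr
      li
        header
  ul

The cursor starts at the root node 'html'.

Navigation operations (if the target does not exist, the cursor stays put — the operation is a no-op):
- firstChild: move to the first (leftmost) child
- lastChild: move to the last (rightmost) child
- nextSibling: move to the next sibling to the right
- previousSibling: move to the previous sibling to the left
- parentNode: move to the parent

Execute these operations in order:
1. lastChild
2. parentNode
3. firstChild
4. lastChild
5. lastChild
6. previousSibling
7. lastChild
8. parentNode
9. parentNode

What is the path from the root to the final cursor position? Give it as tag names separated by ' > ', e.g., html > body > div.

Answer: html > footer > tr

Derivation:
After 1 (lastChild): ul
After 2 (parentNode): html
After 3 (firstChild): footer
After 4 (lastChild): tr
After 5 (lastChild): li
After 6 (previousSibling): li (no-op, stayed)
After 7 (lastChild): header
After 8 (parentNode): li
After 9 (parentNode): tr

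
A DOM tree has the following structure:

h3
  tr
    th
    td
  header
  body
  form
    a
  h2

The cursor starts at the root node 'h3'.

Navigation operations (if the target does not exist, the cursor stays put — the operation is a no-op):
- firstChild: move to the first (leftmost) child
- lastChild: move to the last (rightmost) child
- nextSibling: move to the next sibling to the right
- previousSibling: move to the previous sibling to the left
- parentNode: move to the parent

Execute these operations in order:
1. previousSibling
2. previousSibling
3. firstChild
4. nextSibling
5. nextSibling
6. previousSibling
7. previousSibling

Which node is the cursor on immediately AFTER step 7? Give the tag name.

Answer: tr

Derivation:
After 1 (previousSibling): h3 (no-op, stayed)
After 2 (previousSibling): h3 (no-op, stayed)
After 3 (firstChild): tr
After 4 (nextSibling): header
After 5 (nextSibling): body
After 6 (previousSibling): header
After 7 (previousSibling): tr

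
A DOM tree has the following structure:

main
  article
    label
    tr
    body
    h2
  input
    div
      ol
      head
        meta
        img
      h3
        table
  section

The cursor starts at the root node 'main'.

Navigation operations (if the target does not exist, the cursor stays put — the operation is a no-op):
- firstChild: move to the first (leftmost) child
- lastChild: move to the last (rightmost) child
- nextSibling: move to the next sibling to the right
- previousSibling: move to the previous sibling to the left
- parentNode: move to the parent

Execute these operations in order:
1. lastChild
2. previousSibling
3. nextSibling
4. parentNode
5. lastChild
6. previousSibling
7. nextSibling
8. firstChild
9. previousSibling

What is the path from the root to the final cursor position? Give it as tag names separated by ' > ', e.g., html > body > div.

After 1 (lastChild): section
After 2 (previousSibling): input
After 3 (nextSibling): section
After 4 (parentNode): main
After 5 (lastChild): section
After 6 (previousSibling): input
After 7 (nextSibling): section
After 8 (firstChild): section (no-op, stayed)
After 9 (previousSibling): input

Answer: main > input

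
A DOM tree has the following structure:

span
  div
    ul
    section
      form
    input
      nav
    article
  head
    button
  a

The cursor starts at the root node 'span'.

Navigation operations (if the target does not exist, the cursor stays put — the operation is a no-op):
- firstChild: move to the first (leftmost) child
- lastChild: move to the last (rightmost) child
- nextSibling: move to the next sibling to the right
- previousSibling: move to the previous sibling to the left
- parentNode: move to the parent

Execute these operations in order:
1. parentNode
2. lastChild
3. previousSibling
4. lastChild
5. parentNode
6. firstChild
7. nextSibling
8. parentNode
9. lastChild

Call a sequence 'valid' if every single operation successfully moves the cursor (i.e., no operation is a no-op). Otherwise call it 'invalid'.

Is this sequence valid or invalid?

Answer: invalid

Derivation:
After 1 (parentNode): span (no-op, stayed)
After 2 (lastChild): a
After 3 (previousSibling): head
After 4 (lastChild): button
After 5 (parentNode): head
After 6 (firstChild): button
After 7 (nextSibling): button (no-op, stayed)
After 8 (parentNode): head
After 9 (lastChild): button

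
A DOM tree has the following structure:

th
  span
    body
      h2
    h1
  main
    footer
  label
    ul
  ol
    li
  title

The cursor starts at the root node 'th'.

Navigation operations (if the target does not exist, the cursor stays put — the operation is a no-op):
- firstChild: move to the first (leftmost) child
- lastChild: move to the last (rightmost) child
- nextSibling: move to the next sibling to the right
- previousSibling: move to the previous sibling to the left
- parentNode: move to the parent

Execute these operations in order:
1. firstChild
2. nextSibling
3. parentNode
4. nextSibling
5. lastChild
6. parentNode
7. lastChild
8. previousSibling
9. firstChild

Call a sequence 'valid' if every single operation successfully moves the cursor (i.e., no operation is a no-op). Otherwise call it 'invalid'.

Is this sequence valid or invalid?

Answer: invalid

Derivation:
After 1 (firstChild): span
After 2 (nextSibling): main
After 3 (parentNode): th
After 4 (nextSibling): th (no-op, stayed)
After 5 (lastChild): title
After 6 (parentNode): th
After 7 (lastChild): title
After 8 (previousSibling): ol
After 9 (firstChild): li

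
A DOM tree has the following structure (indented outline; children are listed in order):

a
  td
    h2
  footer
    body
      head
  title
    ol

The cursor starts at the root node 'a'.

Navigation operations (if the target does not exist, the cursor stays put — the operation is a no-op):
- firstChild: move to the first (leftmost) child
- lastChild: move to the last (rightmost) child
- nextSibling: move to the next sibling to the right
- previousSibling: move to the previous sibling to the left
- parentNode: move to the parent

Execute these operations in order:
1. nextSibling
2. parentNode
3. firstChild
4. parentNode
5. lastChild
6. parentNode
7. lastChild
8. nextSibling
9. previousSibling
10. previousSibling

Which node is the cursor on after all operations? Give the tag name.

After 1 (nextSibling): a (no-op, stayed)
After 2 (parentNode): a (no-op, stayed)
After 3 (firstChild): td
After 4 (parentNode): a
After 5 (lastChild): title
After 6 (parentNode): a
After 7 (lastChild): title
After 8 (nextSibling): title (no-op, stayed)
After 9 (previousSibling): footer
After 10 (previousSibling): td

Answer: td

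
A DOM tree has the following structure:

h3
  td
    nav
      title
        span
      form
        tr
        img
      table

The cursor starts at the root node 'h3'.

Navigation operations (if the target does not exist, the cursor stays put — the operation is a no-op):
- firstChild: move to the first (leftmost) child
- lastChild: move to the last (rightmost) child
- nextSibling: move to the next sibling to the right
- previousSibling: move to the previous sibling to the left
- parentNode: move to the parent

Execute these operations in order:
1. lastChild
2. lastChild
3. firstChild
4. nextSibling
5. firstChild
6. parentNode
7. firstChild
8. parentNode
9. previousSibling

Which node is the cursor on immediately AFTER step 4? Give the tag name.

Answer: form

Derivation:
After 1 (lastChild): td
After 2 (lastChild): nav
After 3 (firstChild): title
After 4 (nextSibling): form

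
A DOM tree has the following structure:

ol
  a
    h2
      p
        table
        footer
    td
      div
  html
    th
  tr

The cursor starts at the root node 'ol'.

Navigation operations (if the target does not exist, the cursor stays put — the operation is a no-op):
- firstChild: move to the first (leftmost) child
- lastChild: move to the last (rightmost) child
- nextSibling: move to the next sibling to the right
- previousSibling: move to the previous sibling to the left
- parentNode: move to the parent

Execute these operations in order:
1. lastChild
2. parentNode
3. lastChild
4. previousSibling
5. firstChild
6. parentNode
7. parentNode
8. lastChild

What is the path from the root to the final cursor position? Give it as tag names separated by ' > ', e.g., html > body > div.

Answer: ol > tr

Derivation:
After 1 (lastChild): tr
After 2 (parentNode): ol
After 3 (lastChild): tr
After 4 (previousSibling): html
After 5 (firstChild): th
After 6 (parentNode): html
After 7 (parentNode): ol
After 8 (lastChild): tr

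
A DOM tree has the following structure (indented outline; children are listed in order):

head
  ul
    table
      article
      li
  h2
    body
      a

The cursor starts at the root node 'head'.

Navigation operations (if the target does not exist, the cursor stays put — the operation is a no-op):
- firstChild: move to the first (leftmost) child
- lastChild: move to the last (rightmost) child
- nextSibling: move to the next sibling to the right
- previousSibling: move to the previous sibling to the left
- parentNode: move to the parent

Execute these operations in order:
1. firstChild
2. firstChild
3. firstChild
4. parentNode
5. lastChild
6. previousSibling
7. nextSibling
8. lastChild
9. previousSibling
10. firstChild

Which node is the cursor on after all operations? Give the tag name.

Answer: article

Derivation:
After 1 (firstChild): ul
After 2 (firstChild): table
After 3 (firstChild): article
After 4 (parentNode): table
After 5 (lastChild): li
After 6 (previousSibling): article
After 7 (nextSibling): li
After 8 (lastChild): li (no-op, stayed)
After 9 (previousSibling): article
After 10 (firstChild): article (no-op, stayed)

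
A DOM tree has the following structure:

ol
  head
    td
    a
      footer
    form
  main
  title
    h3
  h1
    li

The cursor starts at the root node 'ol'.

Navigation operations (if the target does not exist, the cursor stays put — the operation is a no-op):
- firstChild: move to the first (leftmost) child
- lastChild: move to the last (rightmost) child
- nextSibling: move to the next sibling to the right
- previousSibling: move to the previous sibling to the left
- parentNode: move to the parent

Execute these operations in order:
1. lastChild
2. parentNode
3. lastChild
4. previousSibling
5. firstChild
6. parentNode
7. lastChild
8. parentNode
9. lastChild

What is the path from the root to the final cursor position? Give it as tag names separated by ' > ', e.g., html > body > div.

Answer: ol > title > h3

Derivation:
After 1 (lastChild): h1
After 2 (parentNode): ol
After 3 (lastChild): h1
After 4 (previousSibling): title
After 5 (firstChild): h3
After 6 (parentNode): title
After 7 (lastChild): h3
After 8 (parentNode): title
After 9 (lastChild): h3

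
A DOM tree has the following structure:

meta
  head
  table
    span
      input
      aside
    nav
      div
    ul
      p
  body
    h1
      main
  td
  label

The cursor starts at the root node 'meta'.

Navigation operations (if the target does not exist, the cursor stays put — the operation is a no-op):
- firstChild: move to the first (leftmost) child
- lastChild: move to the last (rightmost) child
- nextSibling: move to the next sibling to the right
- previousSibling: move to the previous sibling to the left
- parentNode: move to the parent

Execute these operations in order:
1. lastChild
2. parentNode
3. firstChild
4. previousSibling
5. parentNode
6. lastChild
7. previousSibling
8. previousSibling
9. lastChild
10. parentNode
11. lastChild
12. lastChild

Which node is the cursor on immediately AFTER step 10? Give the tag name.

Answer: body

Derivation:
After 1 (lastChild): label
After 2 (parentNode): meta
After 3 (firstChild): head
After 4 (previousSibling): head (no-op, stayed)
After 5 (parentNode): meta
After 6 (lastChild): label
After 7 (previousSibling): td
After 8 (previousSibling): body
After 9 (lastChild): h1
After 10 (parentNode): body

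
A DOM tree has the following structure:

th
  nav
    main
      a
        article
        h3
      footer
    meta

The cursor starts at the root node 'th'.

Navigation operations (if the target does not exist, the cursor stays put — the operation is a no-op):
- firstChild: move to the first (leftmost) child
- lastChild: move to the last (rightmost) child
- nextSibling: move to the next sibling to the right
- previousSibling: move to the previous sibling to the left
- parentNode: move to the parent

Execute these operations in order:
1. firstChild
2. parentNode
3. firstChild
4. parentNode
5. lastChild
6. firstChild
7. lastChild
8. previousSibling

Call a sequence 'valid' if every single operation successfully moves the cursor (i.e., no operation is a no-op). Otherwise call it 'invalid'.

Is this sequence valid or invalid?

After 1 (firstChild): nav
After 2 (parentNode): th
After 3 (firstChild): nav
After 4 (parentNode): th
After 5 (lastChild): nav
After 6 (firstChild): main
After 7 (lastChild): footer
After 8 (previousSibling): a

Answer: valid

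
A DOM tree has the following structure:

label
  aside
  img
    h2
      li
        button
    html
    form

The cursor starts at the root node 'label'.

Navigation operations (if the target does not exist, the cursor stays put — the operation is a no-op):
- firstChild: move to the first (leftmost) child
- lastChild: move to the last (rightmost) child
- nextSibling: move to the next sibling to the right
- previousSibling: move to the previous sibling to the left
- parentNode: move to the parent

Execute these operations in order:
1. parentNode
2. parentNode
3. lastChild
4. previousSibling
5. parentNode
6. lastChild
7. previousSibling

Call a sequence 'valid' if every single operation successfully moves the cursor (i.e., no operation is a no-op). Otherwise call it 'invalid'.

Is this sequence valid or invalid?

Answer: invalid

Derivation:
After 1 (parentNode): label (no-op, stayed)
After 2 (parentNode): label (no-op, stayed)
After 3 (lastChild): img
After 4 (previousSibling): aside
After 5 (parentNode): label
After 6 (lastChild): img
After 7 (previousSibling): aside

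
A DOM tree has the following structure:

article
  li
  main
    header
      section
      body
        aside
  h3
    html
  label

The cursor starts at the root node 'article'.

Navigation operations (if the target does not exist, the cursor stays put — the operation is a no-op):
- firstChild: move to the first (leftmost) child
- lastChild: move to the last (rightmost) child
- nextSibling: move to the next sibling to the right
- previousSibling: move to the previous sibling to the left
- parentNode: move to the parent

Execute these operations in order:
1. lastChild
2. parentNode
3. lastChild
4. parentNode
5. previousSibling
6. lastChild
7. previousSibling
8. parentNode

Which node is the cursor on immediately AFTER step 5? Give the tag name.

After 1 (lastChild): label
After 2 (parentNode): article
After 3 (lastChild): label
After 4 (parentNode): article
After 5 (previousSibling): article (no-op, stayed)

Answer: article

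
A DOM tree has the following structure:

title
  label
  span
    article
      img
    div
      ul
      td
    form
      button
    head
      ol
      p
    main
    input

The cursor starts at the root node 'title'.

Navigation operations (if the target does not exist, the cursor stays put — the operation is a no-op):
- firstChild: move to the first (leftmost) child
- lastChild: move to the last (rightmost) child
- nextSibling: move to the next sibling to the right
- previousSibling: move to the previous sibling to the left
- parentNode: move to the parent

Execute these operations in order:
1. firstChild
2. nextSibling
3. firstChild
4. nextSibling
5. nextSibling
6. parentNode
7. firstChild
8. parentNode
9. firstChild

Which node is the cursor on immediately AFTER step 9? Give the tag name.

Answer: article

Derivation:
After 1 (firstChild): label
After 2 (nextSibling): span
After 3 (firstChild): article
After 4 (nextSibling): div
After 5 (nextSibling): form
After 6 (parentNode): span
After 7 (firstChild): article
After 8 (parentNode): span
After 9 (firstChild): article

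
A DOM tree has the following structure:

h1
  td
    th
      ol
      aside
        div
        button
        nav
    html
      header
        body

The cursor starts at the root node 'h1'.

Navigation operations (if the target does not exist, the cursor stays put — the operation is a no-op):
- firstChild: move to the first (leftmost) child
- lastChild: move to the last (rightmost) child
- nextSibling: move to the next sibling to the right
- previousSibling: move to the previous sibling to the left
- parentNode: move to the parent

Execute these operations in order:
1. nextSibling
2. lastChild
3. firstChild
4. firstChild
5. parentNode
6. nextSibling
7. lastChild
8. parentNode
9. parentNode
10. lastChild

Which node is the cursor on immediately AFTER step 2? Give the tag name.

After 1 (nextSibling): h1 (no-op, stayed)
After 2 (lastChild): td

Answer: td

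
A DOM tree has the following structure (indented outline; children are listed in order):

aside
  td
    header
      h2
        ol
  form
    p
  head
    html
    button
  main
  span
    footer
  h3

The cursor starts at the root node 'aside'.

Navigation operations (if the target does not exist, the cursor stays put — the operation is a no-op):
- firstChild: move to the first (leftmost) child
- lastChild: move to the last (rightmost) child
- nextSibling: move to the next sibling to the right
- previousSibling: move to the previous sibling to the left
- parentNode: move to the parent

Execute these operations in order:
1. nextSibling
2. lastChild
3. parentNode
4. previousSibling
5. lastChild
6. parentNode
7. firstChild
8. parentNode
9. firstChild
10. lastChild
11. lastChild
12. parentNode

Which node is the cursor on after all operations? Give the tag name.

Answer: header

Derivation:
After 1 (nextSibling): aside (no-op, stayed)
After 2 (lastChild): h3
After 3 (parentNode): aside
After 4 (previousSibling): aside (no-op, stayed)
After 5 (lastChild): h3
After 6 (parentNode): aside
After 7 (firstChild): td
After 8 (parentNode): aside
After 9 (firstChild): td
After 10 (lastChild): header
After 11 (lastChild): h2
After 12 (parentNode): header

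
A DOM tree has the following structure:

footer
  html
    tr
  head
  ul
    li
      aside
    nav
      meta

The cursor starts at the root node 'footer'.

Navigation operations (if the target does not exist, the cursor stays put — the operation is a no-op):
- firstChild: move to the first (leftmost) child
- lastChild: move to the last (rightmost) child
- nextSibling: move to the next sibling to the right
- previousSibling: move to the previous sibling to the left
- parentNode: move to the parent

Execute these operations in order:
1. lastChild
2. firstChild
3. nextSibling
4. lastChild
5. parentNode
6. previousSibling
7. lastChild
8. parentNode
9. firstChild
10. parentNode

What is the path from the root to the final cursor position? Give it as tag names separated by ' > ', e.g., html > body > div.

After 1 (lastChild): ul
After 2 (firstChild): li
After 3 (nextSibling): nav
After 4 (lastChild): meta
After 5 (parentNode): nav
After 6 (previousSibling): li
After 7 (lastChild): aside
After 8 (parentNode): li
After 9 (firstChild): aside
After 10 (parentNode): li

Answer: footer > ul > li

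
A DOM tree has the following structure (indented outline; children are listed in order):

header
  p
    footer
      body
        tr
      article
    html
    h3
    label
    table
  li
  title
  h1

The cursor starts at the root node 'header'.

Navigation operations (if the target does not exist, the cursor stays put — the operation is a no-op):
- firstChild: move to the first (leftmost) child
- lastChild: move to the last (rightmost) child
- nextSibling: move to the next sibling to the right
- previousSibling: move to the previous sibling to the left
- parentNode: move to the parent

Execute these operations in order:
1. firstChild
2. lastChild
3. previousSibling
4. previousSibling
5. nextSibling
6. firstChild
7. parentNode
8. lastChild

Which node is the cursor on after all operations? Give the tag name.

Answer: table

Derivation:
After 1 (firstChild): p
After 2 (lastChild): table
After 3 (previousSibling): label
After 4 (previousSibling): h3
After 5 (nextSibling): label
After 6 (firstChild): label (no-op, stayed)
After 7 (parentNode): p
After 8 (lastChild): table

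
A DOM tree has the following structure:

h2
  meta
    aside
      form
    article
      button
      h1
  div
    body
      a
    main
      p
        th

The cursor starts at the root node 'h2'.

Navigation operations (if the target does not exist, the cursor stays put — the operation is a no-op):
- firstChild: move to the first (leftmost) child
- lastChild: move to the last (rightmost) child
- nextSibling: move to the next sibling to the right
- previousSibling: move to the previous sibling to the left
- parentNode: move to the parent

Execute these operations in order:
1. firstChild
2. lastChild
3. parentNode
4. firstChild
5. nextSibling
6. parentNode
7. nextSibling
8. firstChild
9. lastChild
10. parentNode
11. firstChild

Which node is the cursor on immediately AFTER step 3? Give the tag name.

After 1 (firstChild): meta
After 2 (lastChild): article
After 3 (parentNode): meta

Answer: meta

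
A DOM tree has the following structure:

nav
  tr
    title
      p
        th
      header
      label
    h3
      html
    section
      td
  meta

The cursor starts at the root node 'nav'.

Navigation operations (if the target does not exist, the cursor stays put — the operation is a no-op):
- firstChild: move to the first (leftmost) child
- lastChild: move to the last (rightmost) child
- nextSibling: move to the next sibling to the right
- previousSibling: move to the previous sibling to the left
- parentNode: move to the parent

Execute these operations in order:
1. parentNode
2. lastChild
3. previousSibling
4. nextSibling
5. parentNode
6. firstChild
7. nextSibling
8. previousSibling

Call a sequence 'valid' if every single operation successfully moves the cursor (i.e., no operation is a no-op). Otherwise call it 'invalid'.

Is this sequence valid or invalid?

Answer: invalid

Derivation:
After 1 (parentNode): nav (no-op, stayed)
After 2 (lastChild): meta
After 3 (previousSibling): tr
After 4 (nextSibling): meta
After 5 (parentNode): nav
After 6 (firstChild): tr
After 7 (nextSibling): meta
After 8 (previousSibling): tr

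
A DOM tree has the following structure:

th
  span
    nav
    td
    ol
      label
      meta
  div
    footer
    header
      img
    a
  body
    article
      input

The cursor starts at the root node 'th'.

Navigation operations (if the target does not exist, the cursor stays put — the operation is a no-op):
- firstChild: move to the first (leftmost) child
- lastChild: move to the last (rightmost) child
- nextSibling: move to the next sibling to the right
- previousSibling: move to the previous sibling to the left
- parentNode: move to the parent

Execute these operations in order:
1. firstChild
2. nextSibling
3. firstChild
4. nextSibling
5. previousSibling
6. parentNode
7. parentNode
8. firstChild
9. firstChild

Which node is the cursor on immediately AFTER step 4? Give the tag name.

After 1 (firstChild): span
After 2 (nextSibling): div
After 3 (firstChild): footer
After 4 (nextSibling): header

Answer: header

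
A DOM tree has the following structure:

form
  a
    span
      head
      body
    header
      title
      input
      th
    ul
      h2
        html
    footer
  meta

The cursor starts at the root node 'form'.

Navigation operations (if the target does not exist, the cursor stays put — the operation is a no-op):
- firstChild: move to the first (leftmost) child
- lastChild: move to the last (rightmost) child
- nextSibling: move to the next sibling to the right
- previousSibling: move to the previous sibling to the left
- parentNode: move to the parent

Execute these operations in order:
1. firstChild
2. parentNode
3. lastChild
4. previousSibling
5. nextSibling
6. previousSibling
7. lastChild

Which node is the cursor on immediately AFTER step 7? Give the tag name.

After 1 (firstChild): a
After 2 (parentNode): form
After 3 (lastChild): meta
After 4 (previousSibling): a
After 5 (nextSibling): meta
After 6 (previousSibling): a
After 7 (lastChild): footer

Answer: footer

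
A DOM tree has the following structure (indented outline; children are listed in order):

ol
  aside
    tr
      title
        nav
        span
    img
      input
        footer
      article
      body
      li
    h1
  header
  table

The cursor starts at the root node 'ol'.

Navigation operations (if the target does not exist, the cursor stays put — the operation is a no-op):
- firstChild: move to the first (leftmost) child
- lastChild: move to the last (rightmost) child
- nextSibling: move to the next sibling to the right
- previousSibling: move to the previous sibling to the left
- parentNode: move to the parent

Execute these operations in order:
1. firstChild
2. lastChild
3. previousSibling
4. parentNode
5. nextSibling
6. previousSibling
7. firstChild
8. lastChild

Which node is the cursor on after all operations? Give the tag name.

After 1 (firstChild): aside
After 2 (lastChild): h1
After 3 (previousSibling): img
After 4 (parentNode): aside
After 5 (nextSibling): header
After 6 (previousSibling): aside
After 7 (firstChild): tr
After 8 (lastChild): title

Answer: title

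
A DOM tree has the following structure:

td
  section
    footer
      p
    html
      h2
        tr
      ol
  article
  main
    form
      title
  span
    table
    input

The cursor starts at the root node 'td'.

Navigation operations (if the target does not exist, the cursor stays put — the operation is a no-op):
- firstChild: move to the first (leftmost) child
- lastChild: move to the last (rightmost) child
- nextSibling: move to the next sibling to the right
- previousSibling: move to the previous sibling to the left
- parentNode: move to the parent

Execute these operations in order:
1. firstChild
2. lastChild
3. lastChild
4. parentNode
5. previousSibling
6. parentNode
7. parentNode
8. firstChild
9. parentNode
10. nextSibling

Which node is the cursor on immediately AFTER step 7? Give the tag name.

After 1 (firstChild): section
After 2 (lastChild): html
After 3 (lastChild): ol
After 4 (parentNode): html
After 5 (previousSibling): footer
After 6 (parentNode): section
After 7 (parentNode): td

Answer: td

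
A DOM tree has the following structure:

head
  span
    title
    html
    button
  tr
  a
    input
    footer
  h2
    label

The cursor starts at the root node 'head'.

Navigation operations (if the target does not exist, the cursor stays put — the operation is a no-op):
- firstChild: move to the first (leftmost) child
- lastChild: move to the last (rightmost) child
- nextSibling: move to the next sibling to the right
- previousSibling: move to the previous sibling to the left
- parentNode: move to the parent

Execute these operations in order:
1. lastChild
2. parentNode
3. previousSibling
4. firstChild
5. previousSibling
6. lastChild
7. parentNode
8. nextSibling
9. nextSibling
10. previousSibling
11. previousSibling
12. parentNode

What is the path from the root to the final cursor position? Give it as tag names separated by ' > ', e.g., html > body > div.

After 1 (lastChild): h2
After 2 (parentNode): head
After 3 (previousSibling): head (no-op, stayed)
After 4 (firstChild): span
After 5 (previousSibling): span (no-op, stayed)
After 6 (lastChild): button
After 7 (parentNode): span
After 8 (nextSibling): tr
After 9 (nextSibling): a
After 10 (previousSibling): tr
After 11 (previousSibling): span
After 12 (parentNode): head

Answer: head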